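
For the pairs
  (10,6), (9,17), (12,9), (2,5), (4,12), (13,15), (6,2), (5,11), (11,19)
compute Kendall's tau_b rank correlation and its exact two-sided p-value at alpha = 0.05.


Step 1: Enumerate the 36 unordered pairs (i,j) with i<j and classify each by sign(x_j-x_i) * sign(y_j-y_i).
  (1,2):dx=-1,dy=+11->D; (1,3):dx=+2,dy=+3->C; (1,4):dx=-8,dy=-1->C; (1,5):dx=-6,dy=+6->D
  (1,6):dx=+3,dy=+9->C; (1,7):dx=-4,dy=-4->C; (1,8):dx=-5,dy=+5->D; (1,9):dx=+1,dy=+13->C
  (2,3):dx=+3,dy=-8->D; (2,4):dx=-7,dy=-12->C; (2,5):dx=-5,dy=-5->C; (2,6):dx=+4,dy=-2->D
  (2,7):dx=-3,dy=-15->C; (2,8):dx=-4,dy=-6->C; (2,9):dx=+2,dy=+2->C; (3,4):dx=-10,dy=-4->C
  (3,5):dx=-8,dy=+3->D; (3,6):dx=+1,dy=+6->C; (3,7):dx=-6,dy=-7->C; (3,8):dx=-7,dy=+2->D
  (3,9):dx=-1,dy=+10->D; (4,5):dx=+2,dy=+7->C; (4,6):dx=+11,dy=+10->C; (4,7):dx=+4,dy=-3->D
  (4,8):dx=+3,dy=+6->C; (4,9):dx=+9,dy=+14->C; (5,6):dx=+9,dy=+3->C; (5,7):dx=+2,dy=-10->D
  (5,8):dx=+1,dy=-1->D; (5,9):dx=+7,dy=+7->C; (6,7):dx=-7,dy=-13->C; (6,8):dx=-8,dy=-4->C
  (6,9):dx=-2,dy=+4->D; (7,8):dx=-1,dy=+9->D; (7,9):dx=+5,dy=+17->C; (8,9):dx=+6,dy=+8->C
Step 2: C = 23, D = 13, total pairs = 36.
Step 3: tau = (C - D)/(n(n-1)/2) = (23 - 13)/36 = 0.277778.
Step 4: Exact two-sided p-value (enumerate n! = 362880 permutations of y under H0): p = 0.358488.
Step 5: alpha = 0.05. fail to reject H0.

tau_b = 0.2778 (C=23, D=13), p = 0.358488, fail to reject H0.


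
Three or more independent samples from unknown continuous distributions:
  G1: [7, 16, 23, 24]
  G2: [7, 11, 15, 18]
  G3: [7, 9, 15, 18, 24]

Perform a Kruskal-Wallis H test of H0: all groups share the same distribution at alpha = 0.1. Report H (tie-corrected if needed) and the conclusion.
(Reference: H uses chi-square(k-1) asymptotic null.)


Step 1: Combine all N = 13 observations and assign midranks.
sorted (value, group, rank): (7,G1,2), (7,G2,2), (7,G3,2), (9,G3,4), (11,G2,5), (15,G2,6.5), (15,G3,6.5), (16,G1,8), (18,G2,9.5), (18,G3,9.5), (23,G1,11), (24,G1,12.5), (24,G3,12.5)
Step 2: Sum ranks within each group.
R_1 = 33.5 (n_1 = 4)
R_2 = 23 (n_2 = 4)
R_3 = 34.5 (n_3 = 5)
Step 3: H = 12/(N(N+1)) * sum(R_i^2/n_i) - 3(N+1)
     = 12/(13*14) * (33.5^2/4 + 23^2/4 + 34.5^2/5) - 3*14
     = 0.065934 * 650.862 - 42
     = 0.914011.
Step 4: Ties present; correction factor C = 1 - 42/(13^3 - 13) = 0.980769. Corrected H = 0.914011 / 0.980769 = 0.931933.
Step 5: Under H0, H ~ chi^2(2); p-value = 0.627528.
Step 6: alpha = 0.1. fail to reject H0.

H = 0.9319, df = 2, p = 0.627528, fail to reject H0.


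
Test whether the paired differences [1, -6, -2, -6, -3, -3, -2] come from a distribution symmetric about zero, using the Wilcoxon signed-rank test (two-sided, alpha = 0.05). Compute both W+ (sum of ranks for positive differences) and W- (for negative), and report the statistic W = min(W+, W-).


Step 1: Drop any zero differences (none here) and take |d_i|.
|d| = [1, 6, 2, 6, 3, 3, 2]
Step 2: Midrank |d_i| (ties get averaged ranks).
ranks: |1|->1, |6|->6.5, |2|->2.5, |6|->6.5, |3|->4.5, |3|->4.5, |2|->2.5
Step 3: Attach original signs; sum ranks with positive sign and with negative sign.
W+ = 1 = 1
W- = 6.5 + 2.5 + 6.5 + 4.5 + 4.5 + 2.5 = 27
(Check: W+ + W- = 28 should equal n(n+1)/2 = 28.)
Step 4: Test statistic W = min(W+, W-) = 1.
Step 5: Ties in |d|, so use the tie-corrected normal approximation.
        E[W] = n(n+1)/4 = 7*8/4 = 14.
        Tie groups: |d|=2 (t=2), |d|=3 (t=2), |d|=6 (t=2); sum(t^3 - t) = 18.
        Var[W] = n(n+1)(2n+1)/24 - sum(t^3-t)/48 = 840/24 - 18/48 = 34.625.
        z = (W - E[W]) / sqrt(Var[W]) = (1 - 14) / 5.8843 = -2.2093.
        Two-sided p = 2*Phi(z) = 0.027156.
Step 6: alpha = 0.05. reject H0.

W+ = 1, W- = 27, W = min = 1, p = 0.027156, reject H0.


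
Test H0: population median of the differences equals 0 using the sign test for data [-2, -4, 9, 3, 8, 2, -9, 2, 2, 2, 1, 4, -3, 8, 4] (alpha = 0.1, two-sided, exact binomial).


Step 1: Discard zero differences. Original n = 15; n_eff = number of nonzero differences = 15.
Nonzero differences (with sign): -2, -4, +9, +3, +8, +2, -9, +2, +2, +2, +1, +4, -3, +8, +4
Step 2: Count signs: positive = 11, negative = 4.
Step 3: Under H0: P(positive) = 0.5, so the number of positives S ~ Bin(15, 0.5).
Step 4: Two-sided exact p-value = sum of Bin(15,0.5) probabilities at or below the observed probability = 0.118469.
Step 5: alpha = 0.1. fail to reject H0.

n_eff = 15, pos = 11, neg = 4, p = 0.118469, fail to reject H0.


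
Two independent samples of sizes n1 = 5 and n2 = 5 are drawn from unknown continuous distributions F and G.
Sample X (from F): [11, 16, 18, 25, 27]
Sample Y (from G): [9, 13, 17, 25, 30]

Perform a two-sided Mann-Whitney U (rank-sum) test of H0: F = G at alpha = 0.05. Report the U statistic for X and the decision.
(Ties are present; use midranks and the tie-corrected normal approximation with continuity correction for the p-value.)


Step 1: Combine and sort all 10 observations; assign midranks.
sorted (value, group): (9,Y), (11,X), (13,Y), (16,X), (17,Y), (18,X), (25,X), (25,Y), (27,X), (30,Y)
ranks: 9->1, 11->2, 13->3, 16->4, 17->5, 18->6, 25->7.5, 25->7.5, 27->9, 30->10
Step 2: Rank sum for X: R1 = 2 + 4 + 6 + 7.5 + 9 = 28.5.
Step 3: U_X = R1 - n1(n1+1)/2 = 28.5 - 5*6/2 = 28.5 - 15 = 13.5.
       U_Y = n1*n2 - U_X = 25 - 13.5 = 11.5.
Step 4: Ties are present, so use the tie-corrected normal approximation (with continuity correction) for the p-value.
Step 5: p-value = 0.916563; compare to alpha = 0.05. fail to reject H0.

U_X = 13.5, p = 0.916563, fail to reject H0 at alpha = 0.05.


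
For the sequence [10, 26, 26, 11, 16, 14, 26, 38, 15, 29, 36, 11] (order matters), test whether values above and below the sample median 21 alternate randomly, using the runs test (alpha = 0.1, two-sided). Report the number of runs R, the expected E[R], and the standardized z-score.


Step 1: Compute median = 21; label A = above, B = below.
Labels in order: BAABBBAABAAB  (n_A = 6, n_B = 6)
Step 2: Count runs R = 7.
Step 3: Under H0 (random ordering), E[R] = 2*n_A*n_B/(n_A+n_B) + 1 = 2*6*6/12 + 1 = 7.0000.
        Var[R] = 2*n_A*n_B*(2*n_A*n_B - n_A - n_B) / ((n_A+n_B)^2 * (n_A+n_B-1)) = 4320/1584 = 2.7273.
        SD[R] = 1.6514.
Step 4: R = E[R], so z = 0 with no continuity correction.
Step 5: Two-sided p-value via normal approximation = 2*(1 - Phi(|z|)) = 1.000000.
Step 6: alpha = 0.1. fail to reject H0.

R = 7, z = 0.0000, p = 1.000000, fail to reject H0.


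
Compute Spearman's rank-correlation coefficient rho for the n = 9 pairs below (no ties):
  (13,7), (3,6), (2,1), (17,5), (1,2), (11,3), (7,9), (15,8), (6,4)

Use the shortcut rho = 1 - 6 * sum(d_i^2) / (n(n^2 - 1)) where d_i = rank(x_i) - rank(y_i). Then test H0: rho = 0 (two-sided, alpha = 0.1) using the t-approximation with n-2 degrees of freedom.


Step 1: Rank x and y separately (midranks; no ties here).
rank(x): 13->7, 3->3, 2->2, 17->9, 1->1, 11->6, 7->5, 15->8, 6->4
rank(y): 7->7, 6->6, 1->1, 5->5, 2->2, 3->3, 9->9, 8->8, 4->4
Step 2: d_i = R_x(i) - R_y(i); compute d_i^2.
  (7-7)^2=0, (3-6)^2=9, (2-1)^2=1, (9-5)^2=16, (1-2)^2=1, (6-3)^2=9, (5-9)^2=16, (8-8)^2=0, (4-4)^2=0
sum(d^2) = 52.
Step 3: rho = 1 - 6*52 / (9*(9^2 - 1)) = 1 - 312/720 = 0.566667.
Step 4: Under H0, t = rho * sqrt((n-2)/(1-rho^2)) = 1.8196 ~ t(7).
Step 5: Two-sided p-value from the t-distribution with 7 df = 0.111633.
Step 6: alpha = 0.1. fail to reject H0.

rho = 0.5667, p = 0.111633, fail to reject H0 at alpha = 0.1.


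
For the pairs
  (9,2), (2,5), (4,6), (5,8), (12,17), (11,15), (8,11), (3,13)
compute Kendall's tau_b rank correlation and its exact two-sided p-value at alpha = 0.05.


Step 1: Enumerate the 28 unordered pairs (i,j) with i<j and classify each by sign(x_j-x_i) * sign(y_j-y_i).
  (1,2):dx=-7,dy=+3->D; (1,3):dx=-5,dy=+4->D; (1,4):dx=-4,dy=+6->D; (1,5):dx=+3,dy=+15->C
  (1,6):dx=+2,dy=+13->C; (1,7):dx=-1,dy=+9->D; (1,8):dx=-6,dy=+11->D; (2,3):dx=+2,dy=+1->C
  (2,4):dx=+3,dy=+3->C; (2,5):dx=+10,dy=+12->C; (2,6):dx=+9,dy=+10->C; (2,7):dx=+6,dy=+6->C
  (2,8):dx=+1,dy=+8->C; (3,4):dx=+1,dy=+2->C; (3,5):dx=+8,dy=+11->C; (3,6):dx=+7,dy=+9->C
  (3,7):dx=+4,dy=+5->C; (3,8):dx=-1,dy=+7->D; (4,5):dx=+7,dy=+9->C; (4,6):dx=+6,dy=+7->C
  (4,7):dx=+3,dy=+3->C; (4,8):dx=-2,dy=+5->D; (5,6):dx=-1,dy=-2->C; (5,7):dx=-4,dy=-6->C
  (5,8):dx=-9,dy=-4->C; (6,7):dx=-3,dy=-4->C; (6,8):dx=-8,dy=-2->C; (7,8):dx=-5,dy=+2->D
Step 2: C = 20, D = 8, total pairs = 28.
Step 3: tau = (C - D)/(n(n-1)/2) = (20 - 8)/28 = 0.428571.
Step 4: Exact two-sided p-value (enumerate n! = 40320 permutations of y under H0): p = 0.178869.
Step 5: alpha = 0.05. fail to reject H0.

tau_b = 0.4286 (C=20, D=8), p = 0.178869, fail to reject H0.


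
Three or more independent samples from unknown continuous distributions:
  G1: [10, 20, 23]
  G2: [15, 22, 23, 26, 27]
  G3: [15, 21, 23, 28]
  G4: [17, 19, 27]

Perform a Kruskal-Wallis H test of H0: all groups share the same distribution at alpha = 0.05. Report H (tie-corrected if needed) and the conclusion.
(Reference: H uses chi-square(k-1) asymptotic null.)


Step 1: Combine all N = 15 observations and assign midranks.
sorted (value, group, rank): (10,G1,1), (15,G2,2.5), (15,G3,2.5), (17,G4,4), (19,G4,5), (20,G1,6), (21,G3,7), (22,G2,8), (23,G1,10), (23,G2,10), (23,G3,10), (26,G2,12), (27,G2,13.5), (27,G4,13.5), (28,G3,15)
Step 2: Sum ranks within each group.
R_1 = 17 (n_1 = 3)
R_2 = 46 (n_2 = 5)
R_3 = 34.5 (n_3 = 4)
R_4 = 22.5 (n_4 = 3)
Step 3: H = 12/(N(N+1)) * sum(R_i^2/n_i) - 3(N+1)
     = 12/(15*16) * (17^2/3 + 46^2/5 + 34.5^2/4 + 22.5^2/3) - 3*16
     = 0.050000 * 985.846 - 48
     = 1.292292.
Step 4: Ties present; correction factor C = 1 - 36/(15^3 - 15) = 0.989286. Corrected H = 1.292292 / 0.989286 = 1.306288.
Step 5: Under H0, H ~ chi^2(3); p-value = 0.727641.
Step 6: alpha = 0.05. fail to reject H0.

H = 1.3063, df = 3, p = 0.727641, fail to reject H0.


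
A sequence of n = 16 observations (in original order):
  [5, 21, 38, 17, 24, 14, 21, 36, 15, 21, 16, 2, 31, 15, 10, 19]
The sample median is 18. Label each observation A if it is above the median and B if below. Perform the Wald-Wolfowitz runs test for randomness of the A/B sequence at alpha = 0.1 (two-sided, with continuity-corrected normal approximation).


Step 1: Compute median = 18; label A = above, B = below.
Labels in order: BAABABAABABBABBA  (n_A = 8, n_B = 8)
Step 2: Count runs R = 12.
Step 3: Under H0 (random ordering), E[R] = 2*n_A*n_B/(n_A+n_B) + 1 = 2*8*8/16 + 1 = 9.0000.
        Var[R] = 2*n_A*n_B*(2*n_A*n_B - n_A - n_B) / ((n_A+n_B)^2 * (n_A+n_B-1)) = 14336/3840 = 3.7333.
        SD[R] = 1.9322.
Step 4: Continuity-corrected z = (R - 0.5 - E[R]) / SD[R] = (12 - 0.5 - 9.0000) / 1.9322 = 1.2939.
Step 5: Two-sided p-value via normal approximation = 2*(1 - Phi(|z|)) = 0.195709.
Step 6: alpha = 0.1. fail to reject H0.

R = 12, z = 1.2939, p = 0.195709, fail to reject H0.


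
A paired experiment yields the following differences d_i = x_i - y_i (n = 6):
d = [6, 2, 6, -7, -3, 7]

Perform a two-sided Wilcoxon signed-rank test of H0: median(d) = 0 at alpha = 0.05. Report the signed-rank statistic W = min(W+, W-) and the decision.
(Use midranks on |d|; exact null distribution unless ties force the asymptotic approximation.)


Step 1: Drop any zero differences (none here) and take |d_i|.
|d| = [6, 2, 6, 7, 3, 7]
Step 2: Midrank |d_i| (ties get averaged ranks).
ranks: |6|->3.5, |2|->1, |6|->3.5, |7|->5.5, |3|->2, |7|->5.5
Step 3: Attach original signs; sum ranks with positive sign and with negative sign.
W+ = 3.5 + 1 + 3.5 + 5.5 = 13.5
W- = 5.5 + 2 = 7.5
(Check: W+ + W- = 21 should equal n(n+1)/2 = 21.)
Step 4: Test statistic W = min(W+, W-) = 7.5.
Step 5: Ties in |d|, so use the tie-corrected normal approximation.
        E[W] = n(n+1)/4 = 6*7/4 = 10.5.
        Tie groups: |d|=6 (t=2), |d|=7 (t=2); sum(t^3 - t) = 12.
        Var[W] = n(n+1)(2n+1)/24 - sum(t^3-t)/48 = 546/24 - 12/48 = 22.5.
        z = (W - E[W]) / sqrt(Var[W]) = (7.5 - 10.5) / 4.7434 = -0.6325.
        Two-sided p = 2*Phi(z) = 0.527089.
Step 6: alpha = 0.05. fail to reject H0.

W+ = 13.5, W- = 7.5, W = min = 7.5, p = 0.527089, fail to reject H0.


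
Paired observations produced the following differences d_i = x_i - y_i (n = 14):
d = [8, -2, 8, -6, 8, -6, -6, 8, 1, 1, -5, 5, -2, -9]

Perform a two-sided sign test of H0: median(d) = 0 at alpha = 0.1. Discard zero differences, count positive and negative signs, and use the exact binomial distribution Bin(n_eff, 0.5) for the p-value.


Step 1: Discard zero differences. Original n = 14; n_eff = number of nonzero differences = 14.
Nonzero differences (with sign): +8, -2, +8, -6, +8, -6, -6, +8, +1, +1, -5, +5, -2, -9
Step 2: Count signs: positive = 7, negative = 7.
Step 3: Under H0: P(positive) = 0.5, so the number of positives S ~ Bin(14, 0.5).
Step 4: Two-sided exact p-value = sum of Bin(14,0.5) probabilities at or below the observed probability = 1.000000.
Step 5: alpha = 0.1. fail to reject H0.

n_eff = 14, pos = 7, neg = 7, p = 1.000000, fail to reject H0.


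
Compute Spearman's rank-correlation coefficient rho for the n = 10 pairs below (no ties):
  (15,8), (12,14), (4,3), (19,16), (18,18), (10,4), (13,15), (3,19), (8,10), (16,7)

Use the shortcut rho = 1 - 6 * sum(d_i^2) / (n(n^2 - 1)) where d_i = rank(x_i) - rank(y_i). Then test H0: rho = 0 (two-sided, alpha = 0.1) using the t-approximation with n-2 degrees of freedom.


Step 1: Rank x and y separately (midranks; no ties here).
rank(x): 15->7, 12->5, 4->2, 19->10, 18->9, 10->4, 13->6, 3->1, 8->3, 16->8
rank(y): 8->4, 14->6, 3->1, 16->8, 18->9, 4->2, 15->7, 19->10, 10->5, 7->3
Step 2: d_i = R_x(i) - R_y(i); compute d_i^2.
  (7-4)^2=9, (5-6)^2=1, (2-1)^2=1, (10-8)^2=4, (9-9)^2=0, (4-2)^2=4, (6-7)^2=1, (1-10)^2=81, (3-5)^2=4, (8-3)^2=25
sum(d^2) = 130.
Step 3: rho = 1 - 6*130 / (10*(10^2 - 1)) = 1 - 780/990 = 0.212121.
Step 4: Under H0, t = rho * sqrt((n-2)/(1-rho^2)) = 0.6139 ~ t(8).
Step 5: Two-sided p-value from the t-distribution with 8 df = 0.556306.
Step 6: alpha = 0.1. fail to reject H0.

rho = 0.2121, p = 0.556306, fail to reject H0 at alpha = 0.1.


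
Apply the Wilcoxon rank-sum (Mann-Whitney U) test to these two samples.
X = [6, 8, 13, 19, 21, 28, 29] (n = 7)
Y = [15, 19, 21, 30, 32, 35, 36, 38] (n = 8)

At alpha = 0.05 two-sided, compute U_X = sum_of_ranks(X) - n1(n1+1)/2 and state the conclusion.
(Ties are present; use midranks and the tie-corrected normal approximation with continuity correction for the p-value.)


Step 1: Combine and sort all 15 observations; assign midranks.
sorted (value, group): (6,X), (8,X), (13,X), (15,Y), (19,X), (19,Y), (21,X), (21,Y), (28,X), (29,X), (30,Y), (32,Y), (35,Y), (36,Y), (38,Y)
ranks: 6->1, 8->2, 13->3, 15->4, 19->5.5, 19->5.5, 21->7.5, 21->7.5, 28->9, 29->10, 30->11, 32->12, 35->13, 36->14, 38->15
Step 2: Rank sum for X: R1 = 1 + 2 + 3 + 5.5 + 7.5 + 9 + 10 = 38.
Step 3: U_X = R1 - n1(n1+1)/2 = 38 - 7*8/2 = 38 - 28 = 10.
       U_Y = n1*n2 - U_X = 56 - 10 = 46.
Step 4: Ties are present, so use the tie-corrected normal approximation (with continuity correction) for the p-value.
Step 5: p-value = 0.042473; compare to alpha = 0.05. reject H0.

U_X = 10, p = 0.042473, reject H0 at alpha = 0.05.


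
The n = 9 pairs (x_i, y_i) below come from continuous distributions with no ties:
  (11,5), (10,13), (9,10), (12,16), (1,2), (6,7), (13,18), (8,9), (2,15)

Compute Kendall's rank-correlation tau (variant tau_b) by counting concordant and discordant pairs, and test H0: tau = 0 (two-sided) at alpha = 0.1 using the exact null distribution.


Step 1: Enumerate the 36 unordered pairs (i,j) with i<j and classify each by sign(x_j-x_i) * sign(y_j-y_i).
  (1,2):dx=-1,dy=+8->D; (1,3):dx=-2,dy=+5->D; (1,4):dx=+1,dy=+11->C; (1,5):dx=-10,dy=-3->C
  (1,6):dx=-5,dy=+2->D; (1,7):dx=+2,dy=+13->C; (1,8):dx=-3,dy=+4->D; (1,9):dx=-9,dy=+10->D
  (2,3):dx=-1,dy=-3->C; (2,4):dx=+2,dy=+3->C; (2,5):dx=-9,dy=-11->C; (2,6):dx=-4,dy=-6->C
  (2,7):dx=+3,dy=+5->C; (2,8):dx=-2,dy=-4->C; (2,9):dx=-8,dy=+2->D; (3,4):dx=+3,dy=+6->C
  (3,5):dx=-8,dy=-8->C; (3,6):dx=-3,dy=-3->C; (3,7):dx=+4,dy=+8->C; (3,8):dx=-1,dy=-1->C
  (3,9):dx=-7,dy=+5->D; (4,5):dx=-11,dy=-14->C; (4,6):dx=-6,dy=-9->C; (4,7):dx=+1,dy=+2->C
  (4,8):dx=-4,dy=-7->C; (4,9):dx=-10,dy=-1->C; (5,6):dx=+5,dy=+5->C; (5,7):dx=+12,dy=+16->C
  (5,8):dx=+7,dy=+7->C; (5,9):dx=+1,dy=+13->C; (6,7):dx=+7,dy=+11->C; (6,8):dx=+2,dy=+2->C
  (6,9):dx=-4,dy=+8->D; (7,8):dx=-5,dy=-9->C; (7,9):dx=-11,dy=-3->C; (8,9):dx=-6,dy=+6->D
Step 2: C = 27, D = 9, total pairs = 36.
Step 3: tau = (C - D)/(n(n-1)/2) = (27 - 9)/36 = 0.500000.
Step 4: Exact two-sided p-value (enumerate n! = 362880 permutations of y under H0): p = 0.075176.
Step 5: alpha = 0.1. reject H0.

tau_b = 0.5000 (C=27, D=9), p = 0.075176, reject H0.


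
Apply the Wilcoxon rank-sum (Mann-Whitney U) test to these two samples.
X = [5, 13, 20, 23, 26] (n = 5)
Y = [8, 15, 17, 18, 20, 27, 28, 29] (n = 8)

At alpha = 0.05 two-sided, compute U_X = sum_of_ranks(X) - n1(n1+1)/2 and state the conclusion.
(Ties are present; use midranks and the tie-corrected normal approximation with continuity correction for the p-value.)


Step 1: Combine and sort all 13 observations; assign midranks.
sorted (value, group): (5,X), (8,Y), (13,X), (15,Y), (17,Y), (18,Y), (20,X), (20,Y), (23,X), (26,X), (27,Y), (28,Y), (29,Y)
ranks: 5->1, 8->2, 13->3, 15->4, 17->5, 18->6, 20->7.5, 20->7.5, 23->9, 26->10, 27->11, 28->12, 29->13
Step 2: Rank sum for X: R1 = 1 + 3 + 7.5 + 9 + 10 = 30.5.
Step 3: U_X = R1 - n1(n1+1)/2 = 30.5 - 5*6/2 = 30.5 - 15 = 15.5.
       U_Y = n1*n2 - U_X = 40 - 15.5 = 24.5.
Step 4: Ties are present, so use the tie-corrected normal approximation (with continuity correction) for the p-value.
Step 5: p-value = 0.557643; compare to alpha = 0.05. fail to reject H0.

U_X = 15.5, p = 0.557643, fail to reject H0 at alpha = 0.05.


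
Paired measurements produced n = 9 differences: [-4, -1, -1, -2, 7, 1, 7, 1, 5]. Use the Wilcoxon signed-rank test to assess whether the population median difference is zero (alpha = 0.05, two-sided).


Step 1: Drop any zero differences (none here) and take |d_i|.
|d| = [4, 1, 1, 2, 7, 1, 7, 1, 5]
Step 2: Midrank |d_i| (ties get averaged ranks).
ranks: |4|->6, |1|->2.5, |1|->2.5, |2|->5, |7|->8.5, |1|->2.5, |7|->8.5, |1|->2.5, |5|->7
Step 3: Attach original signs; sum ranks with positive sign and with negative sign.
W+ = 8.5 + 2.5 + 8.5 + 2.5 + 7 = 29
W- = 6 + 2.5 + 2.5 + 5 = 16
(Check: W+ + W- = 45 should equal n(n+1)/2 = 45.)
Step 4: Test statistic W = min(W+, W-) = 16.
Step 5: Ties in |d|, so use the tie-corrected normal approximation.
        E[W] = n(n+1)/4 = 9*10/4 = 22.5.
        Tie groups: |d|=1 (t=4), |d|=7 (t=2); sum(t^3 - t) = 66.
        Var[W] = n(n+1)(2n+1)/24 - sum(t^3-t)/48 = 1710/24 - 66/48 = 69.875.
        z = (W - E[W]) / sqrt(Var[W]) = (16 - 22.5) / 8.3591 = -0.7776.
        Two-sided p = 2*Phi(z) = 0.436809.
Step 6: alpha = 0.05. fail to reject H0.

W+ = 29, W- = 16, W = min = 16, p = 0.436809, fail to reject H0.


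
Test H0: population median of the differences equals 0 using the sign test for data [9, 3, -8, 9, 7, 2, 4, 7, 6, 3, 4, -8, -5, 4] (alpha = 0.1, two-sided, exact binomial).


Step 1: Discard zero differences. Original n = 14; n_eff = number of nonzero differences = 14.
Nonzero differences (with sign): +9, +3, -8, +9, +7, +2, +4, +7, +6, +3, +4, -8, -5, +4
Step 2: Count signs: positive = 11, negative = 3.
Step 3: Under H0: P(positive) = 0.5, so the number of positives S ~ Bin(14, 0.5).
Step 4: Two-sided exact p-value = sum of Bin(14,0.5) probabilities at or below the observed probability = 0.057373.
Step 5: alpha = 0.1. reject H0.

n_eff = 14, pos = 11, neg = 3, p = 0.057373, reject H0.


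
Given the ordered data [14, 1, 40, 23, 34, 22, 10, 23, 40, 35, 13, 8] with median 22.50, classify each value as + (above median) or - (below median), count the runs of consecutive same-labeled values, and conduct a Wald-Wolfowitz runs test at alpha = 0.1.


Step 1: Compute median = 22.50; label A = above, B = below.
Labels in order: BBAAABBAAABB  (n_A = 6, n_B = 6)
Step 2: Count runs R = 5.
Step 3: Under H0 (random ordering), E[R] = 2*n_A*n_B/(n_A+n_B) + 1 = 2*6*6/12 + 1 = 7.0000.
        Var[R] = 2*n_A*n_B*(2*n_A*n_B - n_A - n_B) / ((n_A+n_B)^2 * (n_A+n_B-1)) = 4320/1584 = 2.7273.
        SD[R] = 1.6514.
Step 4: Continuity-corrected z = (R + 0.5 - E[R]) / SD[R] = (5 + 0.5 - 7.0000) / 1.6514 = -0.9083.
Step 5: Two-sided p-value via normal approximation = 2*(1 - Phi(|z|)) = 0.363722.
Step 6: alpha = 0.1. fail to reject H0.

R = 5, z = -0.9083, p = 0.363722, fail to reject H0.


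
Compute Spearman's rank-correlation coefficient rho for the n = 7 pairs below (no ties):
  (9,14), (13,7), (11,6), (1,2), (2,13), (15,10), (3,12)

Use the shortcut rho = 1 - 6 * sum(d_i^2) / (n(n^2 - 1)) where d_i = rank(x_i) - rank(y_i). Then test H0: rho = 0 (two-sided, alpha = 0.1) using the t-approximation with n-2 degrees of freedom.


Step 1: Rank x and y separately (midranks; no ties here).
rank(x): 9->4, 13->6, 11->5, 1->1, 2->2, 15->7, 3->3
rank(y): 14->7, 7->3, 6->2, 2->1, 13->6, 10->4, 12->5
Step 2: d_i = R_x(i) - R_y(i); compute d_i^2.
  (4-7)^2=9, (6-3)^2=9, (5-2)^2=9, (1-1)^2=0, (2-6)^2=16, (7-4)^2=9, (3-5)^2=4
sum(d^2) = 56.
Step 3: rho = 1 - 6*56 / (7*(7^2 - 1)) = 1 - 336/336 = 0.000000.
Step 4: Under H0, t = rho * sqrt((n-2)/(1-rho^2)) = 0.0000 ~ t(5).
Step 5: Two-sided p-value from the t-distribution with 5 df = 1.000000.
Step 6: alpha = 0.1. fail to reject H0.

rho = 0.0000, p = 1.000000, fail to reject H0 at alpha = 0.1.


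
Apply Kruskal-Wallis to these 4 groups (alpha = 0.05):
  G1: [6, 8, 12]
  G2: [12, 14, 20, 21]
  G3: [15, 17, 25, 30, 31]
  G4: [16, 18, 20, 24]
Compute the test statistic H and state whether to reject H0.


Step 1: Combine all N = 16 observations and assign midranks.
sorted (value, group, rank): (6,G1,1), (8,G1,2), (12,G1,3.5), (12,G2,3.5), (14,G2,5), (15,G3,6), (16,G4,7), (17,G3,8), (18,G4,9), (20,G2,10.5), (20,G4,10.5), (21,G2,12), (24,G4,13), (25,G3,14), (30,G3,15), (31,G3,16)
Step 2: Sum ranks within each group.
R_1 = 6.5 (n_1 = 3)
R_2 = 31 (n_2 = 4)
R_3 = 59 (n_3 = 5)
R_4 = 39.5 (n_4 = 4)
Step 3: H = 12/(N(N+1)) * sum(R_i^2/n_i) - 3(N+1)
     = 12/(16*17) * (6.5^2/3 + 31^2/4 + 59^2/5 + 39.5^2/4) - 3*17
     = 0.044118 * 1340.6 - 51
     = 8.143934.
Step 4: Ties present; correction factor C = 1 - 12/(16^3 - 16) = 0.997059. Corrected H = 8.143934 / 0.997059 = 8.167957.
Step 5: Under H0, H ~ chi^2(3); p-value = 0.042665.
Step 6: alpha = 0.05. reject H0.

H = 8.1680, df = 3, p = 0.042665, reject H0.


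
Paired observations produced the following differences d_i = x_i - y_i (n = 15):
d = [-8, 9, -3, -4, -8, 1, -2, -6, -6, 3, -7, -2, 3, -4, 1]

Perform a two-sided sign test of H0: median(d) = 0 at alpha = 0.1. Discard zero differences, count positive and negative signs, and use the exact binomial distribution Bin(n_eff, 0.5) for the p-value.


Step 1: Discard zero differences. Original n = 15; n_eff = number of nonzero differences = 15.
Nonzero differences (with sign): -8, +9, -3, -4, -8, +1, -2, -6, -6, +3, -7, -2, +3, -4, +1
Step 2: Count signs: positive = 5, negative = 10.
Step 3: Under H0: P(positive) = 0.5, so the number of positives S ~ Bin(15, 0.5).
Step 4: Two-sided exact p-value = sum of Bin(15,0.5) probabilities at or below the observed probability = 0.301758.
Step 5: alpha = 0.1. fail to reject H0.

n_eff = 15, pos = 5, neg = 10, p = 0.301758, fail to reject H0.


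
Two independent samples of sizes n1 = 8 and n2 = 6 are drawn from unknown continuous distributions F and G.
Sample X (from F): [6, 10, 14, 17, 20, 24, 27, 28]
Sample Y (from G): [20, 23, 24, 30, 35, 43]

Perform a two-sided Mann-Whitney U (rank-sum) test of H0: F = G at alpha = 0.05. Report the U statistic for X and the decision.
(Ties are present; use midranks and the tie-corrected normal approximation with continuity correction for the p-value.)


Step 1: Combine and sort all 14 observations; assign midranks.
sorted (value, group): (6,X), (10,X), (14,X), (17,X), (20,X), (20,Y), (23,Y), (24,X), (24,Y), (27,X), (28,X), (30,Y), (35,Y), (43,Y)
ranks: 6->1, 10->2, 14->3, 17->4, 20->5.5, 20->5.5, 23->7, 24->8.5, 24->8.5, 27->10, 28->11, 30->12, 35->13, 43->14
Step 2: Rank sum for X: R1 = 1 + 2 + 3 + 4 + 5.5 + 8.5 + 10 + 11 = 45.
Step 3: U_X = R1 - n1(n1+1)/2 = 45 - 8*9/2 = 45 - 36 = 9.
       U_Y = n1*n2 - U_X = 48 - 9 = 39.
Step 4: Ties are present, so use the tie-corrected normal approximation (with continuity correction) for the p-value.
Step 5: p-value = 0.060646; compare to alpha = 0.05. fail to reject H0.

U_X = 9, p = 0.060646, fail to reject H0 at alpha = 0.05.


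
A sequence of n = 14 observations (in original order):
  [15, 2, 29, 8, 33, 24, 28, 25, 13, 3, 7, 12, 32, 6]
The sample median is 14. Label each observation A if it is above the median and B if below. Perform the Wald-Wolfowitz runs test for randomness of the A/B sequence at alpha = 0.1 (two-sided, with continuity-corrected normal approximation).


Step 1: Compute median = 14; label A = above, B = below.
Labels in order: ABABAAAABBBBAB  (n_A = 7, n_B = 7)
Step 2: Count runs R = 8.
Step 3: Under H0 (random ordering), E[R] = 2*n_A*n_B/(n_A+n_B) + 1 = 2*7*7/14 + 1 = 8.0000.
        Var[R] = 2*n_A*n_B*(2*n_A*n_B - n_A - n_B) / ((n_A+n_B)^2 * (n_A+n_B-1)) = 8232/2548 = 3.2308.
        SD[R] = 1.7974.
Step 4: R = E[R], so z = 0 with no continuity correction.
Step 5: Two-sided p-value via normal approximation = 2*(1 - Phi(|z|)) = 1.000000.
Step 6: alpha = 0.1. fail to reject H0.

R = 8, z = 0.0000, p = 1.000000, fail to reject H0.


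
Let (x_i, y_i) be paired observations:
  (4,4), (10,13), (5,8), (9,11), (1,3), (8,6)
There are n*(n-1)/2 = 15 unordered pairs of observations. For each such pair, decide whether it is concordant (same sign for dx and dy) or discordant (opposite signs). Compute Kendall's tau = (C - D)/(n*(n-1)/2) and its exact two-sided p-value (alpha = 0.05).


Step 1: Enumerate the 15 unordered pairs (i,j) with i<j and classify each by sign(x_j-x_i) * sign(y_j-y_i).
  (1,2):dx=+6,dy=+9->C; (1,3):dx=+1,dy=+4->C; (1,4):dx=+5,dy=+7->C; (1,5):dx=-3,dy=-1->C
  (1,6):dx=+4,dy=+2->C; (2,3):dx=-5,dy=-5->C; (2,4):dx=-1,dy=-2->C; (2,5):dx=-9,dy=-10->C
  (2,6):dx=-2,dy=-7->C; (3,4):dx=+4,dy=+3->C; (3,5):dx=-4,dy=-5->C; (3,6):dx=+3,dy=-2->D
  (4,5):dx=-8,dy=-8->C; (4,6):dx=-1,dy=-5->C; (5,6):dx=+7,dy=+3->C
Step 2: C = 14, D = 1, total pairs = 15.
Step 3: tau = (C - D)/(n(n-1)/2) = (14 - 1)/15 = 0.866667.
Step 4: Exact two-sided p-value (enumerate n! = 720 permutations of y under H0): p = 0.016667.
Step 5: alpha = 0.05. reject H0.

tau_b = 0.8667 (C=14, D=1), p = 0.016667, reject H0.


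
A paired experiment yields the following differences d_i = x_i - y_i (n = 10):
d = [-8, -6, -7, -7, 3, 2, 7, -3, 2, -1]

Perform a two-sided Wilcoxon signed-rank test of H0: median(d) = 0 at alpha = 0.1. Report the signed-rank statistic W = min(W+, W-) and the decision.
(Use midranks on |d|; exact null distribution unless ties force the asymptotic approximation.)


Step 1: Drop any zero differences (none here) and take |d_i|.
|d| = [8, 6, 7, 7, 3, 2, 7, 3, 2, 1]
Step 2: Midrank |d_i| (ties get averaged ranks).
ranks: |8|->10, |6|->6, |7|->8, |7|->8, |3|->4.5, |2|->2.5, |7|->8, |3|->4.5, |2|->2.5, |1|->1
Step 3: Attach original signs; sum ranks with positive sign and with negative sign.
W+ = 4.5 + 2.5 + 8 + 2.5 = 17.5
W- = 10 + 6 + 8 + 8 + 4.5 + 1 = 37.5
(Check: W+ + W- = 55 should equal n(n+1)/2 = 55.)
Step 4: Test statistic W = min(W+, W-) = 17.5.
Step 5: Ties in |d|, so use the tie-corrected normal approximation.
        E[W] = n(n+1)/4 = 10*11/4 = 27.5.
        Tie groups: |d|=2 (t=2), |d|=3 (t=2), |d|=7 (t=3); sum(t^3 - t) = 36.
        Var[W] = n(n+1)(2n+1)/24 - sum(t^3-t)/48 = 2310/24 - 36/48 = 95.5.
        z = (W - E[W]) / sqrt(Var[W]) = (17.5 - 27.5) / 9.7724 = -1.0233.
        Two-sided p = 2*Phi(z) = 0.306171.
Step 6: alpha = 0.1. fail to reject H0.

W+ = 17.5, W- = 37.5, W = min = 17.5, p = 0.306171, fail to reject H0.


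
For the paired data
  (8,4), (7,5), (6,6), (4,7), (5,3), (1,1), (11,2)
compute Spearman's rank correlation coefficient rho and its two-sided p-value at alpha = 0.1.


Step 1: Rank x and y separately (midranks; no ties here).
rank(x): 8->6, 7->5, 6->4, 4->2, 5->3, 1->1, 11->7
rank(y): 4->4, 5->5, 6->6, 7->7, 3->3, 1->1, 2->2
Step 2: d_i = R_x(i) - R_y(i); compute d_i^2.
  (6-4)^2=4, (5-5)^2=0, (4-6)^2=4, (2-7)^2=25, (3-3)^2=0, (1-1)^2=0, (7-2)^2=25
sum(d^2) = 58.
Step 3: rho = 1 - 6*58 / (7*(7^2 - 1)) = 1 - 348/336 = -0.035714.
Step 4: Under H0, t = rho * sqrt((n-2)/(1-rho^2)) = -0.0799 ~ t(5).
Step 5: Two-sided p-value from the t-distribution with 5 df = 0.939408.
Step 6: alpha = 0.1. fail to reject H0.

rho = -0.0357, p = 0.939408, fail to reject H0 at alpha = 0.1.


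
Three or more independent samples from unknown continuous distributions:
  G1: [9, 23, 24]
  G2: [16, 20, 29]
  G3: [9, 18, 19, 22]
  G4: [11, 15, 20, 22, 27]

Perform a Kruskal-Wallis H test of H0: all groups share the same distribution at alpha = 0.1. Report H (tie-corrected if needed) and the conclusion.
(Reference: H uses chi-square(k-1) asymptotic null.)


Step 1: Combine all N = 15 observations and assign midranks.
sorted (value, group, rank): (9,G1,1.5), (9,G3,1.5), (11,G4,3), (15,G4,4), (16,G2,5), (18,G3,6), (19,G3,7), (20,G2,8.5), (20,G4,8.5), (22,G3,10.5), (22,G4,10.5), (23,G1,12), (24,G1,13), (27,G4,14), (29,G2,15)
Step 2: Sum ranks within each group.
R_1 = 26.5 (n_1 = 3)
R_2 = 28.5 (n_2 = 3)
R_3 = 25 (n_3 = 4)
R_4 = 40 (n_4 = 5)
Step 3: H = 12/(N(N+1)) * sum(R_i^2/n_i) - 3(N+1)
     = 12/(15*16) * (26.5^2/3 + 28.5^2/3 + 25^2/4 + 40^2/5) - 3*16
     = 0.050000 * 981.083 - 48
     = 1.054167.
Step 4: Ties present; correction factor C = 1 - 18/(15^3 - 15) = 0.994643. Corrected H = 1.054167 / 0.994643 = 1.059844.
Step 5: Under H0, H ~ chi^2(3); p-value = 0.786776.
Step 6: alpha = 0.1. fail to reject H0.

H = 1.0598, df = 3, p = 0.786776, fail to reject H0.


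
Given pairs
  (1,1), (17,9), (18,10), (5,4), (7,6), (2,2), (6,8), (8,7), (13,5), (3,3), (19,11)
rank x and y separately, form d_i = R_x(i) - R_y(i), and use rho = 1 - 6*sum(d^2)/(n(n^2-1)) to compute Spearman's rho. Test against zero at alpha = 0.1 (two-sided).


Step 1: Rank x and y separately (midranks; no ties here).
rank(x): 1->1, 17->9, 18->10, 5->4, 7->6, 2->2, 6->5, 8->7, 13->8, 3->3, 19->11
rank(y): 1->1, 9->9, 10->10, 4->4, 6->6, 2->2, 8->8, 7->7, 5->5, 3->3, 11->11
Step 2: d_i = R_x(i) - R_y(i); compute d_i^2.
  (1-1)^2=0, (9-9)^2=0, (10-10)^2=0, (4-4)^2=0, (6-6)^2=0, (2-2)^2=0, (5-8)^2=9, (7-7)^2=0, (8-5)^2=9, (3-3)^2=0, (11-11)^2=0
sum(d^2) = 18.
Step 3: rho = 1 - 6*18 / (11*(11^2 - 1)) = 1 - 108/1320 = 0.918182.
Step 4: Under H0, t = rho * sqrt((n-2)/(1-rho^2)) = 6.9531 ~ t(9).
Step 5: Two-sided p-value from the t-distribution with 9 df = 0.000067.
Step 6: alpha = 0.1. reject H0.

rho = 0.9182, p = 0.000067, reject H0 at alpha = 0.1.


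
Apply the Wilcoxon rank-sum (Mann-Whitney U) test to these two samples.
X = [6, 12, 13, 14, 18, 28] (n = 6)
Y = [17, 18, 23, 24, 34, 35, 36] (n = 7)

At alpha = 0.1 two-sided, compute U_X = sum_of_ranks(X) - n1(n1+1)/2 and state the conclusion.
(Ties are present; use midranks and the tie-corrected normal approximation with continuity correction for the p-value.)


Step 1: Combine and sort all 13 observations; assign midranks.
sorted (value, group): (6,X), (12,X), (13,X), (14,X), (17,Y), (18,X), (18,Y), (23,Y), (24,Y), (28,X), (34,Y), (35,Y), (36,Y)
ranks: 6->1, 12->2, 13->3, 14->4, 17->5, 18->6.5, 18->6.5, 23->8, 24->9, 28->10, 34->11, 35->12, 36->13
Step 2: Rank sum for X: R1 = 1 + 2 + 3 + 4 + 6.5 + 10 = 26.5.
Step 3: U_X = R1 - n1(n1+1)/2 = 26.5 - 6*7/2 = 26.5 - 21 = 5.5.
       U_Y = n1*n2 - U_X = 42 - 5.5 = 36.5.
Step 4: Ties are present, so use the tie-corrected normal approximation (with continuity correction) for the p-value.
Step 5: p-value = 0.031888; compare to alpha = 0.1. reject H0.

U_X = 5.5, p = 0.031888, reject H0 at alpha = 0.1.


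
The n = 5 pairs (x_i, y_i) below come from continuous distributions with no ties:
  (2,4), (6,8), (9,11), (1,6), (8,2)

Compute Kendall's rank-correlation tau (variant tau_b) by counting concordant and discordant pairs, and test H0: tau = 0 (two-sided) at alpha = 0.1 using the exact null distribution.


Step 1: Enumerate the 10 unordered pairs (i,j) with i<j and classify each by sign(x_j-x_i) * sign(y_j-y_i).
  (1,2):dx=+4,dy=+4->C; (1,3):dx=+7,dy=+7->C; (1,4):dx=-1,dy=+2->D; (1,5):dx=+6,dy=-2->D
  (2,3):dx=+3,dy=+3->C; (2,4):dx=-5,dy=-2->C; (2,5):dx=+2,dy=-6->D; (3,4):dx=-8,dy=-5->C
  (3,5):dx=-1,dy=-9->C; (4,5):dx=+7,dy=-4->D
Step 2: C = 6, D = 4, total pairs = 10.
Step 3: tau = (C - D)/(n(n-1)/2) = (6 - 4)/10 = 0.200000.
Step 4: Exact two-sided p-value (enumerate n! = 120 permutations of y under H0): p = 0.816667.
Step 5: alpha = 0.1. fail to reject H0.

tau_b = 0.2000 (C=6, D=4), p = 0.816667, fail to reject H0.


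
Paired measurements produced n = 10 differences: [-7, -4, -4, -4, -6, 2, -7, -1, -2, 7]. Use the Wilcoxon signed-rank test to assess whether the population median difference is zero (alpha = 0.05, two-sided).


Step 1: Drop any zero differences (none here) and take |d_i|.
|d| = [7, 4, 4, 4, 6, 2, 7, 1, 2, 7]
Step 2: Midrank |d_i| (ties get averaged ranks).
ranks: |7|->9, |4|->5, |4|->5, |4|->5, |6|->7, |2|->2.5, |7|->9, |1|->1, |2|->2.5, |7|->9
Step 3: Attach original signs; sum ranks with positive sign and with negative sign.
W+ = 2.5 + 9 = 11.5
W- = 9 + 5 + 5 + 5 + 7 + 9 + 1 + 2.5 = 43.5
(Check: W+ + W- = 55 should equal n(n+1)/2 = 55.)
Step 4: Test statistic W = min(W+, W-) = 11.5.
Step 5: Ties in |d|, so use the tie-corrected normal approximation.
        E[W] = n(n+1)/4 = 10*11/4 = 27.5.
        Tie groups: |d|=2 (t=2), |d|=4 (t=3), |d|=7 (t=3); sum(t^3 - t) = 54.
        Var[W] = n(n+1)(2n+1)/24 - sum(t^3-t)/48 = 2310/24 - 54/48 = 95.125.
        z = (W - E[W]) / sqrt(Var[W]) = (11.5 - 27.5) / 9.7532 = -1.6405.
        Two-sided p = 2*Phi(z) = 0.100904.
Step 6: alpha = 0.05. fail to reject H0.

W+ = 11.5, W- = 43.5, W = min = 11.5, p = 0.100904, fail to reject H0.


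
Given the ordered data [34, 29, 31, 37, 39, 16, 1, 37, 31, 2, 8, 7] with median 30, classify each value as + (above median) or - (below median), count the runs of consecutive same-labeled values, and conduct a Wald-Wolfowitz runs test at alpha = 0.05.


Step 1: Compute median = 30; label A = above, B = below.
Labels in order: ABAAABBAABBB  (n_A = 6, n_B = 6)
Step 2: Count runs R = 6.
Step 3: Under H0 (random ordering), E[R] = 2*n_A*n_B/(n_A+n_B) + 1 = 2*6*6/12 + 1 = 7.0000.
        Var[R] = 2*n_A*n_B*(2*n_A*n_B - n_A - n_B) / ((n_A+n_B)^2 * (n_A+n_B-1)) = 4320/1584 = 2.7273.
        SD[R] = 1.6514.
Step 4: Continuity-corrected z = (R + 0.5 - E[R]) / SD[R] = (6 + 0.5 - 7.0000) / 1.6514 = -0.3028.
Step 5: Two-sided p-value via normal approximation = 2*(1 - Phi(|z|)) = 0.762069.
Step 6: alpha = 0.05. fail to reject H0.

R = 6, z = -0.3028, p = 0.762069, fail to reject H0.


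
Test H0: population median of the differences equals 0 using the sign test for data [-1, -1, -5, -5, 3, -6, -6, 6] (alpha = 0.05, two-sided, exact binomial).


Step 1: Discard zero differences. Original n = 8; n_eff = number of nonzero differences = 8.
Nonzero differences (with sign): -1, -1, -5, -5, +3, -6, -6, +6
Step 2: Count signs: positive = 2, negative = 6.
Step 3: Under H0: P(positive) = 0.5, so the number of positives S ~ Bin(8, 0.5).
Step 4: Two-sided exact p-value = sum of Bin(8,0.5) probabilities at or below the observed probability = 0.289062.
Step 5: alpha = 0.05. fail to reject H0.

n_eff = 8, pos = 2, neg = 6, p = 0.289062, fail to reject H0.


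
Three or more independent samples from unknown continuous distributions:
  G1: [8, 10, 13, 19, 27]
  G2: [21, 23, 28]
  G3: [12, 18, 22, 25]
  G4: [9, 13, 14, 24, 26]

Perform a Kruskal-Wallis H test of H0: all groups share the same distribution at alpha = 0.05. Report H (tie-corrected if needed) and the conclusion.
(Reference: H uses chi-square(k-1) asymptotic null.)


Step 1: Combine all N = 17 observations and assign midranks.
sorted (value, group, rank): (8,G1,1), (9,G4,2), (10,G1,3), (12,G3,4), (13,G1,5.5), (13,G4,5.5), (14,G4,7), (18,G3,8), (19,G1,9), (21,G2,10), (22,G3,11), (23,G2,12), (24,G4,13), (25,G3,14), (26,G4,15), (27,G1,16), (28,G2,17)
Step 2: Sum ranks within each group.
R_1 = 34.5 (n_1 = 5)
R_2 = 39 (n_2 = 3)
R_3 = 37 (n_3 = 4)
R_4 = 42.5 (n_4 = 5)
Step 3: H = 12/(N(N+1)) * sum(R_i^2/n_i) - 3(N+1)
     = 12/(17*18) * (34.5^2/5 + 39^2/3 + 37^2/4 + 42.5^2/5) - 3*18
     = 0.039216 * 1448.55 - 54
     = 2.805882.
Step 4: Ties present; correction factor C = 1 - 6/(17^3 - 17) = 0.998775. Corrected H = 2.805882 / 0.998775 = 2.809325.
Step 5: Under H0, H ~ chi^2(3); p-value = 0.421967.
Step 6: alpha = 0.05. fail to reject H0.

H = 2.8093, df = 3, p = 0.421967, fail to reject H0.


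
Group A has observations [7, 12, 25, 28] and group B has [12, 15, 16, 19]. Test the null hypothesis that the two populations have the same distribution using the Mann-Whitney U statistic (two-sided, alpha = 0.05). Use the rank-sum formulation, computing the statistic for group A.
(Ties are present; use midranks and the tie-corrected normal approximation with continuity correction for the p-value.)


Step 1: Combine and sort all 8 observations; assign midranks.
sorted (value, group): (7,X), (12,X), (12,Y), (15,Y), (16,Y), (19,Y), (25,X), (28,X)
ranks: 7->1, 12->2.5, 12->2.5, 15->4, 16->5, 19->6, 25->7, 28->8
Step 2: Rank sum for X: R1 = 1 + 2.5 + 7 + 8 = 18.5.
Step 3: U_X = R1 - n1(n1+1)/2 = 18.5 - 4*5/2 = 18.5 - 10 = 8.5.
       U_Y = n1*n2 - U_X = 16 - 8.5 = 7.5.
Step 4: Ties are present, so use the tie-corrected normal approximation (with continuity correction) for the p-value.
Step 5: p-value = 1.000000; compare to alpha = 0.05. fail to reject H0.

U_X = 8.5, p = 1.000000, fail to reject H0 at alpha = 0.05.


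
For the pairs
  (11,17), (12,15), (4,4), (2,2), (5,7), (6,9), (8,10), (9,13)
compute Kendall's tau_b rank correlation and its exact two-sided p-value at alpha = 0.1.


Step 1: Enumerate the 28 unordered pairs (i,j) with i<j and classify each by sign(x_j-x_i) * sign(y_j-y_i).
  (1,2):dx=+1,dy=-2->D; (1,3):dx=-7,dy=-13->C; (1,4):dx=-9,dy=-15->C; (1,5):dx=-6,dy=-10->C
  (1,6):dx=-5,dy=-8->C; (1,7):dx=-3,dy=-7->C; (1,8):dx=-2,dy=-4->C; (2,3):dx=-8,dy=-11->C
  (2,4):dx=-10,dy=-13->C; (2,5):dx=-7,dy=-8->C; (2,6):dx=-6,dy=-6->C; (2,7):dx=-4,dy=-5->C
  (2,8):dx=-3,dy=-2->C; (3,4):dx=-2,dy=-2->C; (3,5):dx=+1,dy=+3->C; (3,6):dx=+2,dy=+5->C
  (3,7):dx=+4,dy=+6->C; (3,8):dx=+5,dy=+9->C; (4,5):dx=+3,dy=+5->C; (4,6):dx=+4,dy=+7->C
  (4,7):dx=+6,dy=+8->C; (4,8):dx=+7,dy=+11->C; (5,6):dx=+1,dy=+2->C; (5,7):dx=+3,dy=+3->C
  (5,8):dx=+4,dy=+6->C; (6,7):dx=+2,dy=+1->C; (6,8):dx=+3,dy=+4->C; (7,8):dx=+1,dy=+3->C
Step 2: C = 27, D = 1, total pairs = 28.
Step 3: tau = (C - D)/(n(n-1)/2) = (27 - 1)/28 = 0.928571.
Step 4: Exact two-sided p-value (enumerate n! = 40320 permutations of y under H0): p = 0.000397.
Step 5: alpha = 0.1. reject H0.

tau_b = 0.9286 (C=27, D=1), p = 0.000397, reject H0.


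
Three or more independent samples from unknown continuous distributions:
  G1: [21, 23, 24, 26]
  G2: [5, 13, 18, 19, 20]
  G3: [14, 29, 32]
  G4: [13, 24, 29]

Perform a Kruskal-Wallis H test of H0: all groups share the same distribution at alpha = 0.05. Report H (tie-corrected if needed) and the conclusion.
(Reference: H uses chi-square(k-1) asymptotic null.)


Step 1: Combine all N = 15 observations and assign midranks.
sorted (value, group, rank): (5,G2,1), (13,G2,2.5), (13,G4,2.5), (14,G3,4), (18,G2,5), (19,G2,6), (20,G2,7), (21,G1,8), (23,G1,9), (24,G1,10.5), (24,G4,10.5), (26,G1,12), (29,G3,13.5), (29,G4,13.5), (32,G3,15)
Step 2: Sum ranks within each group.
R_1 = 39.5 (n_1 = 4)
R_2 = 21.5 (n_2 = 5)
R_3 = 32.5 (n_3 = 3)
R_4 = 26.5 (n_4 = 3)
Step 3: H = 12/(N(N+1)) * sum(R_i^2/n_i) - 3(N+1)
     = 12/(15*16) * (39.5^2/4 + 21.5^2/5 + 32.5^2/3 + 26.5^2/3) - 3*16
     = 0.050000 * 1068.68 - 48
     = 5.433958.
Step 4: Ties present; correction factor C = 1 - 18/(15^3 - 15) = 0.994643. Corrected H = 5.433958 / 0.994643 = 5.463226.
Step 5: Under H0, H ~ chi^2(3); p-value = 0.140855.
Step 6: alpha = 0.05. fail to reject H0.

H = 5.4632, df = 3, p = 0.140855, fail to reject H0.


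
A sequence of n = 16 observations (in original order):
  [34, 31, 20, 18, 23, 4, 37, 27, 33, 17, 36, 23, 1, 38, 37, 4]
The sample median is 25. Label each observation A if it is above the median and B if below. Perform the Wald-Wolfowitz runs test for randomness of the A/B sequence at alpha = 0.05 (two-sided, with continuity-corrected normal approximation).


Step 1: Compute median = 25; label A = above, B = below.
Labels in order: AABBBBAAABABBAAB  (n_A = 8, n_B = 8)
Step 2: Count runs R = 8.
Step 3: Under H0 (random ordering), E[R] = 2*n_A*n_B/(n_A+n_B) + 1 = 2*8*8/16 + 1 = 9.0000.
        Var[R] = 2*n_A*n_B*(2*n_A*n_B - n_A - n_B) / ((n_A+n_B)^2 * (n_A+n_B-1)) = 14336/3840 = 3.7333.
        SD[R] = 1.9322.
Step 4: Continuity-corrected z = (R + 0.5 - E[R]) / SD[R] = (8 + 0.5 - 9.0000) / 1.9322 = -0.2588.
Step 5: Two-sided p-value via normal approximation = 2*(1 - Phi(|z|)) = 0.795809.
Step 6: alpha = 0.05. fail to reject H0.

R = 8, z = -0.2588, p = 0.795809, fail to reject H0.
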